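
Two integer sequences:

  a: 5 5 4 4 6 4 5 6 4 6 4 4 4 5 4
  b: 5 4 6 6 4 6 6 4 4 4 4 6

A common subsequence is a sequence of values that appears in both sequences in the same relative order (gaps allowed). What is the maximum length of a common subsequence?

Taking 5 at a[2]=b[1] → 4 at a[3]=b[2] → 6 at a[5]=b[4] → 4 at a[6]=b[5] → 6 at a[8]=b[6] → 6 at a[10]=b[7] → 4 at a[11]=b[8] → 4 at a[12]=b[9] → 4 at a[13]=b[10] → 4 at a[15]=b[11] gives a common subsequence of length 10. The LCS DP gives dp[15][12] = 10, so this is optimal.

10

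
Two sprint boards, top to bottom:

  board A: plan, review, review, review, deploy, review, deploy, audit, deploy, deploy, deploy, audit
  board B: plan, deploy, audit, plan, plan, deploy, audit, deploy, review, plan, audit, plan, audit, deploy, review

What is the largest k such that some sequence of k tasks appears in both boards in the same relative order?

Match plan at board A[1]=board B[1], deploy at board A[5]=board B[2], deploy at board A[7]=board B[6], audit at board A[8]=board B[7], deploy at board A[9]=board B[8], deploy at board A[10]=board B[14] — 6 tasks in the same relative order in both. The LCS DP gives dp[12][15] = 6, so this is optimal.

6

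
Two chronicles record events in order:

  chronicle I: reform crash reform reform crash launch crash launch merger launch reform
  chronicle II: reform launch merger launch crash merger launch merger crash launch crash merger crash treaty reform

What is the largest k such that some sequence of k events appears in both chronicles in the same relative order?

7

One common subsequence of length 7: reform at chronicle I[1]=chronicle II[1]; then crash at chronicle I[2]=chronicle II[5]; then crash at chronicle I[5]=chronicle II[9]; then launch at chronicle I[6]=chronicle II[10]; then crash at chronicle I[7]=chronicle II[11]; then merger at chronicle I[9]=chronicle II[12]; then reform at chronicle I[11]=chronicle II[15]. Since dp[11][15] = 7, nothing longer is possible.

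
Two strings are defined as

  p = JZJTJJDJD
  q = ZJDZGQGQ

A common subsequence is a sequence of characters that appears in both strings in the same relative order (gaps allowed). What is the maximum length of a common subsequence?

Let dp[i][j] be the LCS length of the first i characters of p and the first j characters of q. dp[i][j] = dp[i-1][j-1]+1 when the i-th and j-th characters match, else max(dp[i-1][j], dp[i][j-1]).
    ·  Z  J  D  Z  G  Q  G  Q
 ·  0  0  0  0  0  0  0  0  0
 J  0  0  1  1  1  1  1  1  1
 Z  0  1  1  1  2  2  2  2  2
 J  0  1  2  2  2  2  2  2  2
 T  0  1  2  2  2  2  2  2  2
 J  0  1  2  2  2  2  2  2  2
 J  0  1  2  2  2  2  2  2  2
 D  0  1  2  3  3  3  3  3  3
 J  0  1  2  3  3  3  3  3  3
 D  0  1  2  3  3  3  3  3  3
dp[9][8] = 3. One LCS (by backtracking along matches): ZJD.

3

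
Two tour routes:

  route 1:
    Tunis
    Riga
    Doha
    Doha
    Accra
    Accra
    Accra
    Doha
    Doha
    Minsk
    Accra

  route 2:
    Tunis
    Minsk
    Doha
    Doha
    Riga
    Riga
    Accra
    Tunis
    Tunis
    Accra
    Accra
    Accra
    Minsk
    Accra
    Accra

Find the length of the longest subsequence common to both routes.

Match Tunis (route 1 #1, route 2 #1) → Doha (route 1 #3, route 2 #3) → Doha (route 1 #4, route 2 #4) → Accra (route 1 #5, route 2 #10) → Accra (route 1 #6, route 2 #11) → Accra (route 1 #7, route 2 #12) → Minsk (route 1 #10, route 2 #13) → Accra (route 1 #11, route 2 #15) — 8 stops in the same relative order in both. Since dp[11][15] = 8, nothing longer is possible.

8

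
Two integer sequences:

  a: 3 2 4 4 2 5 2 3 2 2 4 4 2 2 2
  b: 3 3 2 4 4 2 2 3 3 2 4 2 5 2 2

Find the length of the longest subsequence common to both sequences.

Pick 3 at a[1]=b[2]; then 2 at a[2]=b[3]; then 4 at a[3]=b[4]; then 4 at a[4]=b[5]; then 2 at a[5]=b[6]; then 2 at a[7]=b[7]; then 3 at a[8]=b[9]; then 2 at a[10]=b[10]; then 4 at a[12]=b[11]; then 2 at a[13]=b[12]; then 2 at a[14]=b[14]; then 2 at a[15]=b[15]; all 12 values appear in both, in order. dp[15][15] = 12 confirms this is the maximum.

12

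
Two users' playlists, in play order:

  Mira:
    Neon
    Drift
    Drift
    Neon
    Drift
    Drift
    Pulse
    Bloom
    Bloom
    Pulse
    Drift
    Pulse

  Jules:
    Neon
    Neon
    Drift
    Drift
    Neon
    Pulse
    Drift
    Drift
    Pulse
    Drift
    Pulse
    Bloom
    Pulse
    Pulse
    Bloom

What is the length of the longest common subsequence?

Pick Neon (Mira #1, Jules #2), then Drift (Mira #2, Jules #3), then Drift (Mira #3, Jules #4), then Neon (Mira #4, Jules #5), then Drift (Mira #5, Jules #8), then Drift (Mira #6, Jules #10), then Pulse (Mira #7, Jules #11), then Bloom (Mira #9, Jules #12), then Pulse (Mira #10, Jules #13), then Pulse (Mira #12, Jules #14); all 10 songs appear in both, in order. dp[12][15] = 10 confirms this is the maximum.

10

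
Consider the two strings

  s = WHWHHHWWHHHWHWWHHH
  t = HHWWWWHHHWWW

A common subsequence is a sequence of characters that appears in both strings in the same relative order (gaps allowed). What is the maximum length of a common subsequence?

Taking W [1,3], then W [3,4], then W [7,5], then W [8,6], then H [9,7], then H [10,8], then H [11,9], then W [12,10], then W [14,11], then W [15,12] gives a common subsequence of length 10. The LCS DP gives dp[18][12] = 10, so this is optimal.

10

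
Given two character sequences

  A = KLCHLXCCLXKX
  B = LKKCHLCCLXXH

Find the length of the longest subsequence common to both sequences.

9

Match K at A[1]=B[3], then C at A[3]=B[4], then H at A[4]=B[5], then L at A[5]=B[6], then C at A[7]=B[7], then C at A[8]=B[8], then L at A[9]=B[9], then X at A[10]=B[10], then X at A[12]=B[11] — 9 characters in the same relative order in both. dp[12][12] = 9 confirms this is the maximum.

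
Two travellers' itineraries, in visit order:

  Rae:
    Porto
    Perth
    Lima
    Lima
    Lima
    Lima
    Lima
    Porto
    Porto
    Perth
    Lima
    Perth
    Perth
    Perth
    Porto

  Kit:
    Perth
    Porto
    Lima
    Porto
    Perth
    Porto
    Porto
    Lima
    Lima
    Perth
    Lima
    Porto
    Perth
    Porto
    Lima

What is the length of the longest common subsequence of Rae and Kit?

Taking Porto [1,4] → Perth [2,5] → Lima [3,8] → Lima [4,9] → Lima [7,11] → Porto [8,12] → Porto [9,14] → Lima [11,15] gives a common subsequence of length 8. The LCS DP gives dp[15][15] = 8, so this is optimal.

8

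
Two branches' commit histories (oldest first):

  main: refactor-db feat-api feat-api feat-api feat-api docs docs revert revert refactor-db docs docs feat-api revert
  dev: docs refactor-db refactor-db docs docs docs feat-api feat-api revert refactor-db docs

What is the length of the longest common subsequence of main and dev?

Pick refactor-db (main #1, dev #3); then feat-api (main #4, dev #7); then feat-api (main #5, dev #8); then revert (main #9, dev #9); then refactor-db (main #10, dev #10); then docs (main #12, dev #11); all 6 commits appear in both, in order. dp[14][11] = 6 confirms this is the maximum.

6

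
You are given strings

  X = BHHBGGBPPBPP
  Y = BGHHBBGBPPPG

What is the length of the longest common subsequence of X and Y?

9

Let dp[i][j] be the LCS length of the first i characters of X and the first j characters of Y. dp[i][j] = dp[i-1][j-1]+1 when the i-th and j-th characters match, else max(dp[i-1][j], dp[i][j-1]).
    ·  B  G  H  H  B  B  G  B  P  P  P  G
 ·  0  0  0  0  0  0  0  0  0  0  0  0  0
 B  0  1  1  1  1  1  1  1  1  1  1  1  1
 H  0  1  1  2  2  2  2  2  2  2  2  2  2
 H  0  1  1  2  3  3  3  3  3  3  3  3  3
 B  0  1  1  2  3  4  4  4  4  4  4  4  4
 G  0  1  2  2  3  4  4  5  5  5  5  5  5
 G  0  1  2  2  3  4  4  5  5  5  5  5  6
 B  0  1  2  2  3  4  5  5  6  6  6  6  6
 P  0  1  2  2  3  4  5  5  6  7  7  7  7
 P  0  1  2  2  3  4  5  5  6  7  8  8  8
 B  0  1  2  2  3  4  5  5  6  7  8  8  8
 P  0  1  2  2  3  4  5  5  6  7  8  9  9
 P  0  1  2  2  3  4  5  5  6  7  8  9  9
dp[12][12] = 9. One LCS (by backtracking along matches): BHHBGBPPP.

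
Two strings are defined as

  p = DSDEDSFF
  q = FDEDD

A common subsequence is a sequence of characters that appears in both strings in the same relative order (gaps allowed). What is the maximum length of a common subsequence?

Pick D (p #1, q #2) → D (p #3, q #4) → D (p #5, q #5); all 3 characters appear in both, in order. dp[8][5] = 3 confirms this is the maximum.

3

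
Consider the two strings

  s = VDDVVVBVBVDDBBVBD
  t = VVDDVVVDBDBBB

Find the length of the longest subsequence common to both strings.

Match V at s[1]=t[2], then D at s[2]=t[3], then D at s[3]=t[4], then V at s[4]=t[5], then V at s[5]=t[6], then V at s[6]=t[7], then B at s[9]=t[9], then D at s[12]=t[10], then B at s[13]=t[11], then B at s[14]=t[12], then B at s[16]=t[13] — 11 characters in the same relative order in both. dp[17][13] = 11 confirms this is the maximum.

11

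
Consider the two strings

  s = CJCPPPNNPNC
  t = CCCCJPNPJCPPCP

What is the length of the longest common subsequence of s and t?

7

Match C [1,4]; then J [2,5]; then P [4,6]; then P [5,8]; then P [6,11]; then P [9,12]; then C [11,13] — 7 characters in the same relative order in both. Since dp[11][14] = 7, nothing longer is possible.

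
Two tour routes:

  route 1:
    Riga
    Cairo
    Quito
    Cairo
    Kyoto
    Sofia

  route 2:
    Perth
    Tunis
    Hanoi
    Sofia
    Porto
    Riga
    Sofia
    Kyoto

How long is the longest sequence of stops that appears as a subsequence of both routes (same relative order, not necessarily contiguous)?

2

Taking Riga [1,6]; then Kyoto [5,8] gives a common subsequence of length 2. Since dp[6][8] = 2, nothing longer is possible.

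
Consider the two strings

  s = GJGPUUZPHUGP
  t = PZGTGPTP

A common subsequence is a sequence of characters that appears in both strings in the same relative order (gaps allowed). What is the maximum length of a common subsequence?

Match G [1,3] → G [3,5] → P [4,6] → P [12,8] — 4 characters in the same relative order in both. dp[12][8] = 4 confirms this is the maximum.

4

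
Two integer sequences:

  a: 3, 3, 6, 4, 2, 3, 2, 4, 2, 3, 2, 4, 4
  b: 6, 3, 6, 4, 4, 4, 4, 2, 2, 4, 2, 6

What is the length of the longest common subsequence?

Match 3 (a #2, b #2); then 6 (a #3, b #3); then 4 (a #4, b #7); then 2 (a #5, b #8); then 2 (a #7, b #9); then 4 (a #8, b #10); then 2 (a #9, b #11) — 7 values in the same relative order in both. Since dp[13][12] = 7, nothing longer is possible.

7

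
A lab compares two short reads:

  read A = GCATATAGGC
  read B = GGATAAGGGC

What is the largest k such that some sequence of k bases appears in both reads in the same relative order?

8

Pick G [1,2]; then A [3,3]; then T [4,4]; then A [5,5]; then A [7,6]; then G [8,8]; then G [9,9]; then C [10,10]; all 8 bases appear in both, in order. The LCS DP gives dp[10][10] = 8, so this is optimal.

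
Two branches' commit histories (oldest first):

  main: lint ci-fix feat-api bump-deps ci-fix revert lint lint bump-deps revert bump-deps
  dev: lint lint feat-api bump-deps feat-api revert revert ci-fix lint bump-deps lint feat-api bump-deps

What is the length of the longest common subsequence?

7

One common subsequence of length 7: lint at main[1]=dev[2]; then feat-api at main[3]=dev[3]; then bump-deps at main[4]=dev[4]; then ci-fix at main[5]=dev[8]; then lint at main[7]=dev[9]; then lint at main[8]=dev[11]; then bump-deps at main[11]=dev[13]. Since dp[11][13] = 7, nothing longer is possible.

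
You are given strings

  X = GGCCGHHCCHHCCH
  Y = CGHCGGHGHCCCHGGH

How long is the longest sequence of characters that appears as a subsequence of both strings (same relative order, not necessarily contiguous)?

One common subsequence of length 9: G (X #1, Y #2), G (X #2, Y #5), G (X #5, Y #6), H (X #6, Y #7), H (X #7, Y #9), C (X #8, Y #11), C (X #9, Y #12), H (X #10, Y #13), H (X #14, Y #16). The LCS DP gives dp[14][16] = 9, so this is optimal.

9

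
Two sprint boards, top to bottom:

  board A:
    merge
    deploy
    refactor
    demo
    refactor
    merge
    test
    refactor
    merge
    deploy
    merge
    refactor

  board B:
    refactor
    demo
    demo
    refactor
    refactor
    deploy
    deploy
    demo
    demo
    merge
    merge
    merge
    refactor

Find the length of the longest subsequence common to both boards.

Pick refactor [3,1], demo [4,3], refactor [5,5], merge [6,10], merge [9,11], merge [11,12], refactor [12,13]; all 7 tasks appear in both, in order. The LCS DP gives dp[12][13] = 7, so this is optimal.

7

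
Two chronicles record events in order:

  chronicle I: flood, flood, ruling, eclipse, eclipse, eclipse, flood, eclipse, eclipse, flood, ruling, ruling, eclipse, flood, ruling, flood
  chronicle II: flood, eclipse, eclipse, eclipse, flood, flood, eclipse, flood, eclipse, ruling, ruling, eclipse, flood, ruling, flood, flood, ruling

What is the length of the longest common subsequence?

Pick flood (chronicle I #2, chronicle II #1) → eclipse (chronicle I #4, chronicle II #2) → eclipse (chronicle I #5, chronicle II #3) → eclipse (chronicle I #6, chronicle II #4) → flood (chronicle I #7, chronicle II #6) → eclipse (chronicle I #8, chronicle II #7) → eclipse (chronicle I #9, chronicle II #9) → ruling (chronicle I #11, chronicle II #10) → ruling (chronicle I #12, chronicle II #11) → eclipse (chronicle I #13, chronicle II #12) → flood (chronicle I #14, chronicle II #13) → ruling (chronicle I #15, chronicle II #14) → flood (chronicle I #16, chronicle II #16); all 13 events appear in both, in order, and the DP table's final entry dp[16][17] is also 13, so no common subsequence is longer.

13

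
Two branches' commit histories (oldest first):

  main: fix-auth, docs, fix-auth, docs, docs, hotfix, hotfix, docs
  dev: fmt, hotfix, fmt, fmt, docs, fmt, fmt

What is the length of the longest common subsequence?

2

Pick hotfix at main[6]=dev[2]; then docs at main[8]=dev[5]; all 2 commits appear in both, in order. dp[8][7] = 2 confirms this is the maximum.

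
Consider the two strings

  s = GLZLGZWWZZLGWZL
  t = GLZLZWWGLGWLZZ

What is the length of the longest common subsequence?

11

Taking G (s #1, t #1) → L (s #2, t #2) → Z (s #3, t #3) → L (s #4, t #4) → Z (s #6, t #5) → W (s #7, t #6) → W (s #8, t #7) → L (s #11, t #9) → G (s #12, t #10) → W (s #13, t #11) → Z (s #14, t #14) gives a common subsequence of length 11, and the DP table's final entry dp[15][14] is also 11, so no common subsequence is longer.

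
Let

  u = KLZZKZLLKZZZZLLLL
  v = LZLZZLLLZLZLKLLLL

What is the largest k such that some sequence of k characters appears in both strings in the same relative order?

Pick L at u[2]=v[1]; then Z at u[3]=v[2]; then Z at u[4]=v[4]; then Z at u[6]=v[5]; then L at u[7]=v[7]; then L at u[8]=v[8]; then Z at u[10]=v[9]; then Z at u[11]=v[11]; then L at u[14]=v[14]; then L at u[15]=v[15]; then L at u[16]=v[16]; then L at u[17]=v[17]; all 12 characters appear in both, in order. Since dp[17][17] = 12, nothing longer is possible.

12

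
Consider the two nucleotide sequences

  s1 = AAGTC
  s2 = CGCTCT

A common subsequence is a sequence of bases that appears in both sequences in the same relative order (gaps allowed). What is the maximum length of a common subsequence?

3

Let dp[i][j] be the LCS length of the first i bases of s1 and the first j bases of s2. dp[i][j] = dp[i-1][j-1]+1 when the i-th and j-th bases match, else max(dp[i-1][j], dp[i][j-1]).
    ·  C  G  C  T  C  T
 ·  0  0  0  0  0  0  0
 A  0  0  0  0  0  0  0
 A  0  0  0  0  0  0  0
 G  0  0  1  1  1  1  1
 T  0  0  1  1  2  2  2
 C  0  1  1  2  2  3  3
dp[5][6] = 3. One LCS (by backtracking along matches): GTC.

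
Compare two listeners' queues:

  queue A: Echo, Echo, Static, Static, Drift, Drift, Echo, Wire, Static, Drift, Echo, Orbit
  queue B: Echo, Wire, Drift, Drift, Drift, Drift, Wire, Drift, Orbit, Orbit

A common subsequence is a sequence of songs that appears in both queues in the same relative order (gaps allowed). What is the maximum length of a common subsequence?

Match Echo (queue A #1, queue B #1); then Drift (queue A #5, queue B #5); then Drift (queue A #6, queue B #6); then Wire (queue A #8, queue B #7); then Drift (queue A #10, queue B #8); then Orbit (queue A #12, queue B #10) — 6 songs in the same relative order in both, and the DP table's final entry dp[12][10] is also 6, so no common subsequence is longer.

6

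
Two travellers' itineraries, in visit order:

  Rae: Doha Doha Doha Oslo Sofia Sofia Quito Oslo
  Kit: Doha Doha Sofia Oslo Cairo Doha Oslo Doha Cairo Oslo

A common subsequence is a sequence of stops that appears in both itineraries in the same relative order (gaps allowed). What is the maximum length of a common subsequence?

5

One common subsequence of length 5: Doha at Rae[1]=Kit[1] → Doha at Rae[2]=Kit[2] → Doha at Rae[3]=Kit[6] → Oslo at Rae[4]=Kit[7] → Oslo at Rae[8]=Kit[10]. dp[8][10] = 5 confirms this is the maximum.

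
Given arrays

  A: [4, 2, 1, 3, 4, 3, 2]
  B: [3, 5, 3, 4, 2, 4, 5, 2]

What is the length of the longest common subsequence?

Let dp[i][j] be the LCS length of the first i values of A and the first j values of B. dp[i][j] = dp[i-1][j-1]+1 when the i-th and j-th values match, else max(dp[i-1][j], dp[i][j-1]).
    ·  3  5  3  4  2  4  5  2
 ·  0  0  0  0  0  0  0  0  0
 4  0  0  0  0  1  1  1  1  1
 2  0  0  0  0  1  2  2  2  2
 1  0  0  0  0  1  2  2  2  2
 3  0  1  1  1  1  2  2  2  2
 4  0  1  1  1  2  2  3  3  3
 3  0  1  1  2  2  2  3  3  3
 2  0  1  1  2  2  3  3  3  4
dp[7][8] = 4. One LCS (by backtracking along matches): 4, 2, 4, 2.

4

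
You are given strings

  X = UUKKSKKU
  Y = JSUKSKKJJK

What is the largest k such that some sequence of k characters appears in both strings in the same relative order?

5

Let dp[i][j] be the LCS length of the first i characters of X and the first j characters of Y. dp[i][j] = dp[i-1][j-1]+1 when the i-th and j-th characters match, else max(dp[i-1][j], dp[i][j-1]).
    ·  J  S  U  K  S  K  K  J  J  K
 ·  0  0  0  0  0  0  0  0  0  0  0
 U  0  0  0  1  1  1  1  1  1  1  1
 U  0  0  0  1  1  1  1  1  1  1  1
 K  0  0  0  1  2  2  2  2  2  2  2
 K  0  0  0  1  2  2  3  3  3  3  3
 S  0  0  1  1  2  3  3  3  3  3  3
 K  0  0  1  1  2  3  4  4  4  4  4
 K  0  0  1  1  2  3  4  5  5  5  5
 U  0  0  1  2  2  3  4  5  5  5  5
dp[8][10] = 5. One LCS (by backtracking along matches): UKKKK.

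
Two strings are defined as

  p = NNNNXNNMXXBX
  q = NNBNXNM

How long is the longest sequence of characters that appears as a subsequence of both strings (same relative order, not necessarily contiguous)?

Let dp[i][j] be the LCS length of the first i characters of p and the first j characters of q. dp[i][j] = dp[i-1][j-1]+1 when the i-th and j-th characters match, else max(dp[i-1][j], dp[i][j-1]).
    ·  N  N  B  N  X  N  M
 ·  0  0  0  0  0  0  0  0
 N  0  1  1  1  1  1  1  1
 N  0  1  2  2  2  2  2  2
 N  0  1  2  2  3  3  3  3
 N  0  1  2  2  3  3  4  4
 X  0  1  2  2  3  4  4  4
 N  0  1  2  2  3  4  5  5
 N  0  1  2  2  3  4  5  5
 M  0  1  2  2  3  4  5  6
 X  0  1  2  2  3  4  5  6
 X  0  1  2  2  3  4  5  6
 B  0  1  2  3  3  4  5  6
 X  0  1  2  3  3  4  5  6
dp[12][7] = 6. One LCS (by backtracking along matches): NNNXNM.

6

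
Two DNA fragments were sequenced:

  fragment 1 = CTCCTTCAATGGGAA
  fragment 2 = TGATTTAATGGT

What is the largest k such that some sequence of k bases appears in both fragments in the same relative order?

8

Pick T at fragment 1[2]=fragment 2[4], T at fragment 1[5]=fragment 2[5], T at fragment 1[6]=fragment 2[6], A at fragment 1[8]=fragment 2[7], A at fragment 1[9]=fragment 2[8], T at fragment 1[10]=fragment 2[9], G at fragment 1[11]=fragment 2[10], G at fragment 1[12]=fragment 2[11]; all 8 bases appear in both, in order, and the DP table's final entry dp[15][12] is also 8, so no common subsequence is longer.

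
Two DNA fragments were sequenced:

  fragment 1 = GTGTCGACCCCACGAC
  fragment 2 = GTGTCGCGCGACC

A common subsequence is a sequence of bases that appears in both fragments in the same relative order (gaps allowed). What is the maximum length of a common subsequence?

Pick G [1,1] → T [2,2] → G [3,3] → T [4,4] → C [5,5] → G [6,6] → C [8,7] → C [9,9] → A [12,11] → C [13,12] → C [16,13]; all 11 bases appear in both, in order. The LCS DP gives dp[16][13] = 11, so this is optimal.

11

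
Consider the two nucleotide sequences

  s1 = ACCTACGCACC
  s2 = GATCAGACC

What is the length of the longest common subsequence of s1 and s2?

7

Let dp[i][j] be the LCS length of the first i bases of s1 and the first j bases of s2. dp[i][j] = dp[i-1][j-1]+1 when the i-th and j-th bases match, else max(dp[i-1][j], dp[i][j-1]).
    ·  G  A  T  C  A  G  A  C  C
 ·  0  0  0  0  0  0  0  0  0  0
 A  0  0  1  1  1  1  1  1  1  1
 C  0  0  1  1  2  2  2  2  2  2
 C  0  0  1  1  2  2  2  2  3  3
 T  0  0  1  2  2  2  2  2  3  3
 A  0  0  1  2  2  3  3  3  3  3
 C  0  0  1  2  3  3  3  3  4  4
 G  0  1  1  2  3  3  4  4  4  4
 C  0  1  1  2  3  3  4  4  5  5
 A  0  1  2  2  3  4  4  5  5  5
 C  0  1  2  2  3  4  4  5  6  6
 C  0  1  2  2  3  4  4  5  6  7
dp[11][9] = 7. One LCS (by backtracking along matches): ACAGACC.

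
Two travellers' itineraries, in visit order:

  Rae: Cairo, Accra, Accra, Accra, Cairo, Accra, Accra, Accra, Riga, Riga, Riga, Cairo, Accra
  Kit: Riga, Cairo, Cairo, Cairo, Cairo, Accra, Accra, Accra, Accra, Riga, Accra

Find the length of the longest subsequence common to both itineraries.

Match Cairo [1,5] → Accra [4,6] → Accra [6,7] → Accra [7,8] → Accra [8,9] → Riga [11,10] → Accra [13,11] — 7 stops in the same relative order in both. Since dp[13][11] = 7, nothing longer is possible.

7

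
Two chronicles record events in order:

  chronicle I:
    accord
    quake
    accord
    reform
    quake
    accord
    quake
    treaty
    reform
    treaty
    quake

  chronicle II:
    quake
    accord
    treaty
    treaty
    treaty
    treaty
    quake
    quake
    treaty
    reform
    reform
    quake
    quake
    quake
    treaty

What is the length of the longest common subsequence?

7

Match quake at chronicle I[2]=chronicle II[1]; then accord at chronicle I[3]=chronicle II[2]; then quake at chronicle I[5]=chronicle II[7]; then quake at chronicle I[7]=chronicle II[8]; then treaty at chronicle I[8]=chronicle II[9]; then reform at chronicle I[9]=chronicle II[11]; then treaty at chronicle I[10]=chronicle II[15] — 7 events in the same relative order in both. dp[11][15] = 7 confirms this is the maximum.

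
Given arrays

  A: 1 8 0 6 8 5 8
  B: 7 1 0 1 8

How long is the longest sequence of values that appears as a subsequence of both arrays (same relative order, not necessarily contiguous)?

3

Taking 1 at A[1]=B[2], 0 at A[3]=B[3], 8 at A[7]=B[5] gives a common subsequence of length 3. The LCS DP gives dp[7][5] = 3, so this is optimal.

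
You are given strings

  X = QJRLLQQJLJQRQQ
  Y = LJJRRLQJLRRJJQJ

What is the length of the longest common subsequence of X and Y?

One common subsequence of length 8: J at X[2]=Y[3], R at X[3]=Y[5], L at X[5]=Y[6], Q at X[7]=Y[7], J at X[8]=Y[8], L at X[9]=Y[9], J at X[10]=Y[13], Q at X[11]=Y[14]. dp[14][15] = 8 confirms this is the maximum.

8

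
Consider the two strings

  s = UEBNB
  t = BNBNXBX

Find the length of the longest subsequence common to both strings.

3

Taking B (s #3, t #3), then N (s #4, t #4), then B (s #5, t #6) gives a common subsequence of length 3. Since dp[5][7] = 3, nothing longer is possible.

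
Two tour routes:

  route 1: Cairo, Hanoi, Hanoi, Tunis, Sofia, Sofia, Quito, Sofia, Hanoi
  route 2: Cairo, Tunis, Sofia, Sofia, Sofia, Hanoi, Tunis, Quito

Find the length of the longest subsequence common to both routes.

Taking Cairo at route 1[1]=route 2[1] → Tunis at route 1[4]=route 2[2] → Sofia at route 1[5]=route 2[3] → Sofia at route 1[6]=route 2[4] → Sofia at route 1[8]=route 2[5] → Hanoi at route 1[9]=route 2[6] gives a common subsequence of length 6. The LCS DP gives dp[9][8] = 6, so this is optimal.

6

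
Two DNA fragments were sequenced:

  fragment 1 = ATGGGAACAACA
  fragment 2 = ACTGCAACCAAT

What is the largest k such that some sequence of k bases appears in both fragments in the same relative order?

8

Let dp[i][j] be the LCS length of the first i bases of fragment 1 and the first j bases of fragment 2. dp[i][j] = dp[i-1][j-1]+1 when the i-th and j-th bases match, else max(dp[i-1][j], dp[i][j-1]).
    ·  A  C  T  G  C  A  A  C  C  A  A  T
 ·  0  0  0  0  0  0  0  0  0  0  0  0  0
 A  0  1  1  1  1  1  1  1  1  1  1  1  1
 T  0  1  1  2  2  2  2  2  2  2  2  2  2
 G  0  1  1  2  3  3  3  3  3  3  3  3  3
 G  0  1  1  2  3  3  3  3  3  3  3  3  3
 G  0  1  1  2  3  3  3  3  3  3  3  3  3
 A  0  1  1  2  3  3  4  4  4  4  4  4  4
 A  0  1  1  2  3  3  4  5  5  5  5  5  5
 C  0  1  2  2  3  4  4  5  6  6  6  6  6
 A  0  1  2  2  3  4  5  5  6  6  7  7  7
 A  0  1  2  2  3  4  5  6  6  6  7  8  8
 C  0  1  2  2  3  4  5  6  7  7  7  8  8
 A  0  1  2  2  3  4  5  6  7  7  8  8  8
dp[12][12] = 8. One LCS (by backtracking along matches): ATGAACAA.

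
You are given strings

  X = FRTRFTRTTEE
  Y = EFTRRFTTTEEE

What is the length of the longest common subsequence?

9

Let dp[i][j] be the LCS length of the first i characters of X and the first j characters of Y. dp[i][j] = dp[i-1][j-1]+1 when the i-th and j-th characters match, else max(dp[i-1][j], dp[i][j-1]).
    ·  E  F  T  R  R  F  T  T  T  E  E  E
 ·  0  0  0  0  0  0  0  0  0  0  0  0  0
 F  0  0  1  1  1  1  1  1  1  1  1  1  1
 R  0  0  1  1  2  2  2  2  2  2  2  2  2
 T  0  0  1  2  2  2  2  3  3  3  3  3  3
 R  0  0  1  2  3  3  3  3  3  3  3  3  3
 F  0  0  1  2  3  3  4  4  4  4  4  4  4
 T  0  0  1  2  3  3  4  5  5  5  5  5  5
 R  0  0  1  2  3  4  4  5  5  5  5  5  5
 T  0  0  1  2  3  4  4  5  6  6  6  6  6
 T  0  0  1  2  3  4  4  5  6  7  7  7  7
 E  0  1  1  2  3  4  4  5  6  7  8  8  8
 E  0  1  1  2  3  4  4  5  6  7  8  9  9
dp[11][12] = 9. One LCS (by backtracking along matches): FRRFTTTEE.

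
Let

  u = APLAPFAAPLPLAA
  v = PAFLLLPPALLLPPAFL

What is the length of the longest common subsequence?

Taking A (u #1, v #2); then P (u #2, v #7); then P (u #5, v #8); then A (u #7, v #9); then P (u #9, v #13); then P (u #11, v #14); then L (u #12, v #17) gives a common subsequence of length 7. Since dp[14][17] = 7, nothing longer is possible.

7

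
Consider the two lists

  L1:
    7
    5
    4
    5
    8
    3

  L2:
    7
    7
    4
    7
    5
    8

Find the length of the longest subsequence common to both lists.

Pick 7 (L1 #1, L2 #2), 4 (L1 #3, L2 #3), 5 (L1 #4, L2 #5), 8 (L1 #5, L2 #6); all 4 values appear in both, in order, and the DP table's final entry dp[6][6] is also 4, so no common subsequence is longer.

4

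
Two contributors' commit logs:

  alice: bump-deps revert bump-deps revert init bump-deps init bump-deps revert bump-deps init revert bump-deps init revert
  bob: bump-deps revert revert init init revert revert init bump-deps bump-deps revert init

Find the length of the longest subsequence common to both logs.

One common subsequence of length 9: bump-deps at alice[1]=bob[1]; then revert at alice[2]=bob[2]; then revert at alice[4]=bob[3]; then init at alice[5]=bob[5]; then init at alice[7]=bob[8]; then bump-deps at alice[8]=bob[9]; then bump-deps at alice[10]=bob[10]; then revert at alice[12]=bob[11]; then init at alice[14]=bob[12]. The LCS DP gives dp[15][12] = 9, so this is optimal.

9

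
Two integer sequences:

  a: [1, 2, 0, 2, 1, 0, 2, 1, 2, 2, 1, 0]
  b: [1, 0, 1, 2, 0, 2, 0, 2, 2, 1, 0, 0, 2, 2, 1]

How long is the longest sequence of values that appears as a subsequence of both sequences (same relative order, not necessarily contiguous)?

Match 1 (a #1, b #3), 2 (a #2, b #4), 0 (a #3, b #5), 2 (a #4, b #6), 0 (a #6, b #7), 2 (a #7, b #9), 1 (a #8, b #10), 2 (a #9, b #13), 2 (a #10, b #14), 1 (a #11, b #15) — 10 values in the same relative order in both. Since dp[12][15] = 10, nothing longer is possible.

10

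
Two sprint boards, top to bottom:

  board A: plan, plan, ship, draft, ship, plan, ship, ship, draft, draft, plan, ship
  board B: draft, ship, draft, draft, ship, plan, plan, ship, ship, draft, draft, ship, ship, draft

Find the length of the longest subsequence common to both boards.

9

Pick ship at board A[3]=board B[2], draft at board A[4]=board B[4], ship at board A[5]=board B[5], plan at board A[6]=board B[7], ship at board A[7]=board B[8], ship at board A[8]=board B[9], draft at board A[9]=board B[10], draft at board A[10]=board B[11], ship at board A[12]=board B[13]; all 9 tasks appear in both, in order. Since dp[12][14] = 9, nothing longer is possible.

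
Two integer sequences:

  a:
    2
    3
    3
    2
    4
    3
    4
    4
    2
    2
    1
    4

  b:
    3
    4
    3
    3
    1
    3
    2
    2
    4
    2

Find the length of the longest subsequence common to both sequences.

One common subsequence of length 6: 3 (a #2, b #3) → 3 (a #3, b #4) → 3 (a #6, b #6) → 2 (a #9, b #7) → 2 (a #10, b #8) → 4 (a #12, b #9). dp[12][10] = 6 confirms this is the maximum.

6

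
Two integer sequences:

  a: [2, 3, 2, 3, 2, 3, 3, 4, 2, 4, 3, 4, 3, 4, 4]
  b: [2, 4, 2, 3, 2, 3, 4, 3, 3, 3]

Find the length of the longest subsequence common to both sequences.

Let dp[i][j] be the LCS length of the first i values of a and the first j values of b. dp[i][j] = dp[i-1][j-1]+1 when the i-th and j-th values match, else max(dp[i-1][j], dp[i][j-1]).
    ·  2  4  2  3  2  3  4  3  3  3
 ·  0  0  0  0  0  0  0  0  0  0  0
 2  0  1  1  1  1  1  1  1  1  1  1
 3  0  1  1  1  2  2  2  2  2  2  2
 2  0  1  1  2  2  3  3  3  3  3  3
 3  0  1  1  2  3  3  4  4  4  4  4
 2  0  1  1  2  3  4  4  4  4  4  4
 3  0  1  1  2  3  4  5  5  5  5  5
 3  0  1  1  2  3  4  5  5  6  6  6
 4  0  1  2  2  3  4  5  6  6  6  6
 2  0  1  2  3  3  4  5  6  6  6  6
 4  0  1  2  3  3  4  5  6  6  6  6
 3  0  1  2  3  4  4  5  6  7  7  7
 4  0  1  2  3  4  4  5  6  7  7  7
 3  0  1  2  3  4  4  5  6  7  8  8
 4  0  1  2  3  4  4  5  6  7  8  8
 4  0  1  2  3  4  4  5  6  7  8  8
dp[15][10] = 8. One LCS (by backtracking along matches): 2, 2, 3, 2, 3, 3, 3, 3.

8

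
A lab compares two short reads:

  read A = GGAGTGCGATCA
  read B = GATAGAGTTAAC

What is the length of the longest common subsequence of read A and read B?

7

Taking G [1,1], G [2,5], A [3,6], G [4,7], T [5,9], A [9,11], C [11,12] gives a common subsequence of length 7. dp[12][12] = 7 confirms this is the maximum.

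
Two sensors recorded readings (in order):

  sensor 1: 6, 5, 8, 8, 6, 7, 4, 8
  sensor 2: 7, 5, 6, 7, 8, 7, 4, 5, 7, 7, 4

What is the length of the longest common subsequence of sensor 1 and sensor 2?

Let dp[i][j] be the LCS length of the first i values of sensor 1 and the first j values of sensor 2. dp[i][j] = dp[i-1][j-1]+1 when the i-th and j-th values match, else max(dp[i-1][j], dp[i][j-1]).
    ·  7  5  6  7  8  7  4  5  7  7  4
 ·  0  0  0  0  0  0  0  0  0  0  0  0
 6  0  0  0  1  1  1  1  1  1  1  1  1
 5  0  0  1  1  1  1  1  1  2  2  2  2
 8  0  0  1  1  1  2  2  2  2  2  2  2
 8  0  0  1  1  1  2  2  2  2  2  2  2
 6  0  0  1  2  2  2  2  2  2  2  2  2
 7  0  1  1  2  3  3  3  3  3  3  3  3
 4  0  1  1  2  3  3  3  4  4  4  4  4
 8  0  1  1  2  3  4  4  4  4  4  4  4
dp[8][11] = 4. One LCS (by backtracking along matches): 6, 5, 7, 4.

4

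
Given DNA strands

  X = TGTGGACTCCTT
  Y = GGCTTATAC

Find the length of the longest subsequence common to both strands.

One common subsequence of length 6: G (X #4, Y #1), then G (X #5, Y #2), then C (X #7, Y #3), then T (X #8, Y #4), then T (X #11, Y #5), then T (X #12, Y #7). Since dp[12][9] = 6, nothing longer is possible.

6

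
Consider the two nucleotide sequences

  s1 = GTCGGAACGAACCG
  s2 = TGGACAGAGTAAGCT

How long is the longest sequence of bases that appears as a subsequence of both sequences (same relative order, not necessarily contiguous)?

Pick T (s1 #2, s2 #1), then G (s1 #4, s2 #2), then G (s1 #5, s2 #3), then A (s1 #6, s2 #6), then A (s1 #7, s2 #8), then G (s1 #9, s2 #9), then A (s1 #10, s2 #11), then A (s1 #11, s2 #12), then C (s1 #12, s2 #14); all 9 bases appear in both, in order. The LCS DP gives dp[14][15] = 9, so this is optimal.

9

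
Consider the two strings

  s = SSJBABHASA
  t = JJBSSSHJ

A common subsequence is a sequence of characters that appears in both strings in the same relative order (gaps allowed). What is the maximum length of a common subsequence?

Taking S [1,5] → S [2,6] → J [3,8] gives a common subsequence of length 3, and the DP table's final entry dp[10][8] is also 3, so no common subsequence is longer.

3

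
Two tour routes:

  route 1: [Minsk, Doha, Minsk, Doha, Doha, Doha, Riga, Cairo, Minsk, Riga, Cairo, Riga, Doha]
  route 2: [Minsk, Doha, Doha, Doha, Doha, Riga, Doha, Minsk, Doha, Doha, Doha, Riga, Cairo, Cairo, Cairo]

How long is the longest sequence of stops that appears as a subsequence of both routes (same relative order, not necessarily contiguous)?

9

Match Minsk (route 1 #1, route 2 #1) → Doha (route 1 #2, route 2 #7) → Minsk (route 1 #3, route 2 #8) → Doha (route 1 #4, route 2 #9) → Doha (route 1 #5, route 2 #10) → Doha (route 1 #6, route 2 #11) → Riga (route 1 #7, route 2 #12) → Cairo (route 1 #8, route 2 #14) → Cairo (route 1 #11, route 2 #15) — 9 stops in the same relative order in both. The LCS DP gives dp[13][15] = 9, so this is optimal.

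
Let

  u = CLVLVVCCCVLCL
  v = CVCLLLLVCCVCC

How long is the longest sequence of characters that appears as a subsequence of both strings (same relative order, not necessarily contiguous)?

8

One common subsequence of length 8: C [1,3], L [2,6], L [4,7], V [6,8], C [7,9], C [8,10], C [9,12], C [12,13]. The LCS DP gives dp[13][13] = 8, so this is optimal.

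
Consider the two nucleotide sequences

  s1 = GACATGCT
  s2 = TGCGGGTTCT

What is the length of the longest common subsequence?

Let dp[i][j] be the LCS length of the first i bases of s1 and the first j bases of s2. dp[i][j] = dp[i-1][j-1]+1 when the i-th and j-th bases match, else max(dp[i-1][j], dp[i][j-1]).
    ·  T  G  C  G  G  G  T  T  C  T
 ·  0  0  0  0  0  0  0  0  0  0  0
 G  0  0  1  1  1  1  1  1  1  1  1
 A  0  0  1  1  1  1  1  1  1  1  1
 C  0  0  1  2  2  2  2  2  2  2  2
 A  0  0  1  2  2  2  2  2  2  2  2
 T  0  1  1  2  2  2  2  3  3  3  3
 G  0  1  2  2  3  3  3  3  3  3  3
 C  0  1  2  3  3  3  3  3  3  4  4
 T  0  1  2  3  3  3  3  4  4  4  5
dp[8][10] = 5. One LCS (by backtracking along matches): GCTCT.

5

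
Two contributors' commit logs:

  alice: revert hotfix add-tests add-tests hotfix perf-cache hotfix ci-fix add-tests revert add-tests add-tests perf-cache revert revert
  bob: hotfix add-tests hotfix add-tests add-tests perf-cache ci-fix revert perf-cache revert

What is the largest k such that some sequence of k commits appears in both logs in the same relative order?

8

Match hotfix [2,3], then add-tests [3,4], then add-tests [4,5], then perf-cache [6,6], then ci-fix [8,7], then revert [10,8], then perf-cache [13,9], then revert [15,10] — 8 commits in the same relative order in both. Since dp[15][10] = 8, nothing longer is possible.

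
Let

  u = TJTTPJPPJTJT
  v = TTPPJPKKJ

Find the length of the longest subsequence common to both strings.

6

Match T [1,1] → T [3,2] → P [5,4] → J [6,5] → P [7,6] → J [11,9] — 6 characters in the same relative order in both, and the DP table's final entry dp[12][9] is also 6, so no common subsequence is longer.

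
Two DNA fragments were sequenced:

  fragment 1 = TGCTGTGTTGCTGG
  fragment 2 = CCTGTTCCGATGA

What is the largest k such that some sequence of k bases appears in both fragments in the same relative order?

8

Match C [3,2] → T [4,3] → G [5,4] → T [6,5] → T [8,6] → G [10,9] → T [12,11] → G [13,12] — 8 bases in the same relative order in both. The LCS DP gives dp[14][13] = 8, so this is optimal.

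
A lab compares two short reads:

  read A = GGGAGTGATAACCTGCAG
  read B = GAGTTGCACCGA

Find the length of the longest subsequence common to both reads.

10

One common subsequence of length 10: G at read A[3]=read B[1] → A at read A[4]=read B[2] → G at read A[5]=read B[3] → T at read A[6]=read B[5] → G at read A[7]=read B[6] → A at read A[11]=read B[8] → C at read A[12]=read B[9] → C at read A[13]=read B[10] → G at read A[15]=read B[11] → A at read A[17]=read B[12]. dp[18][12] = 10 confirms this is the maximum.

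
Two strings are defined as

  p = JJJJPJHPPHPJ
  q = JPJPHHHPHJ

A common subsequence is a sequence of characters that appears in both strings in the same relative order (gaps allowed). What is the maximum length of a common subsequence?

Match J at p[1]=q[1]; then J at p[4]=q[3]; then P at p[5]=q[4]; then H at p[7]=q[7]; then P at p[9]=q[8]; then H at p[10]=q[9]; then J at p[12]=q[10] — 7 characters in the same relative order in both, and the DP table's final entry dp[12][10] is also 7, so no common subsequence is longer.

7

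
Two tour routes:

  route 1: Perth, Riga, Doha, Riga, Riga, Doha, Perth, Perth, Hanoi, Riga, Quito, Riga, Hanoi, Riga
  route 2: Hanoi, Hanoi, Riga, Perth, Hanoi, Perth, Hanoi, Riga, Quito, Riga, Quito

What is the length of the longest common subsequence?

Match Riga (route 1 #5, route 2 #3) → Perth (route 1 #7, route 2 #4) → Perth (route 1 #8, route 2 #6) → Hanoi (route 1 #9, route 2 #7) → Riga (route 1 #10, route 2 #8) → Quito (route 1 #11, route 2 #9) → Riga (route 1 #12, route 2 #10) — 7 stops in the same relative order in both. The LCS DP gives dp[14][11] = 7, so this is optimal.

7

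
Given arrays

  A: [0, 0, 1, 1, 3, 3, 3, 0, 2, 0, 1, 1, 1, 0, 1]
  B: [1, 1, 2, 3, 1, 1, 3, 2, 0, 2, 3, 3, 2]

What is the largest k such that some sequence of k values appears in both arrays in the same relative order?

Match 1 (A #3, B #5) → 1 (A #4, B #6) → 3 (A #5, B #7) → 3 (A #6, B #11) → 3 (A #7, B #12) → 2 (A #9, B #13) — 6 values in the same relative order in both. Since dp[15][13] = 6, nothing longer is possible.

6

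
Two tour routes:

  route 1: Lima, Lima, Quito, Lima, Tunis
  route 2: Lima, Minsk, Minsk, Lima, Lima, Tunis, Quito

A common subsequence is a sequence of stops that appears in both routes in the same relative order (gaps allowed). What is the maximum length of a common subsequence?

4

One common subsequence of length 4: Lima (route 1 #1, route 2 #1); then Lima (route 1 #2, route 2 #4); then Lima (route 1 #4, route 2 #5); then Tunis (route 1 #5, route 2 #6). The LCS DP gives dp[5][7] = 4, so this is optimal.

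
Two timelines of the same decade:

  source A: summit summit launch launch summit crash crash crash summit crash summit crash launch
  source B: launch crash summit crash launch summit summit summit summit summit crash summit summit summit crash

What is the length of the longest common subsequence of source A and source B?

One common subsequence of length 7: summit (source A #1, source B #8) → summit (source A #2, source B #9) → summit (source A #5, source B #10) → crash (source A #6, source B #11) → summit (source A #9, source B #13) → summit (source A #11, source B #14) → crash (source A #12, source B #15), and the DP table's final entry dp[13][15] is also 7, so no common subsequence is longer.

7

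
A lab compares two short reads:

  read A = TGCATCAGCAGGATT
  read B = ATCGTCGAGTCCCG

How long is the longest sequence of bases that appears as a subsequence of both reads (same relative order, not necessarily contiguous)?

8

Pick T [1,2] → G [2,4] → C [3,6] → A [4,8] → T [5,10] → C [6,12] → C [9,13] → G [12,14]; all 8 bases appear in both, in order. The LCS DP gives dp[15][14] = 8, so this is optimal.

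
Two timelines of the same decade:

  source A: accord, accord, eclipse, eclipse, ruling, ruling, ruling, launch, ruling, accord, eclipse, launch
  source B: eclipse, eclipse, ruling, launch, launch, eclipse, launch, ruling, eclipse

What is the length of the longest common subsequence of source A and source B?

6

Pick eclipse [3,1] → eclipse [4,2] → ruling [5,3] → launch [8,7] → ruling [9,8] → eclipse [11,9]; all 6 events appear in both, in order. Since dp[12][9] = 6, nothing longer is possible.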